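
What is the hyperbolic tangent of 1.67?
0.9316

tanh(1.67) = (e^(1.67) - e^(-1.67))/(e^(1.67) + e^(-1.67)) = 0.9316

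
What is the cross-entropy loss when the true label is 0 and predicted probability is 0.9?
L = 2.303

L = -0·log(0.9) - 1·log(0.1) = -log(0.1) = 2.303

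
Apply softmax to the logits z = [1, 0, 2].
p = [0.2447, 0.09, 0.6652]

exp(z) = [2.718, 1, 7.389]
Sum = 11.11
p = [0.2447, 0.09, 0.6652]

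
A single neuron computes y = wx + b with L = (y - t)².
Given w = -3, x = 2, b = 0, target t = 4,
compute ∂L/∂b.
∂L/∂b = -20

y = wx + b = (-3)(2) + 0 = -6
∂L/∂y = 2(y - t) = 2(-6 - 4) = -20
∂y/∂b = 1
∂L/∂b = ∂L/∂y · ∂y/∂b = -20 × 1 = -20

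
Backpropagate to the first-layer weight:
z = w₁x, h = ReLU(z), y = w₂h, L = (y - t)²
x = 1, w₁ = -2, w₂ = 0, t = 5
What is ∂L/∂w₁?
∂L/∂w₁ = 0

Forward pass:
z = w₁x = -2×1 = -2
h = ReLU(-2) = 0
y = w₂h = 0×0 = 0

Backward pass:
∂L/∂y = 2(y - t) = 2(0 - 5) = -10
∂y/∂h = w₂ = 0
∂h/∂z = 0 (ReLU derivative)
∂z/∂w₁ = x = 1

∂L/∂w₁ = -10 × 0 × 0 × 1 = 0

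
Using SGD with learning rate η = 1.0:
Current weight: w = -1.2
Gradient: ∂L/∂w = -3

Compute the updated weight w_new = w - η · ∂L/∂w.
w_new = 1.8

w_new = w - η·∂L/∂w = -1.2 - 1.0×(-3) = -1.2 - (-3) = 1.8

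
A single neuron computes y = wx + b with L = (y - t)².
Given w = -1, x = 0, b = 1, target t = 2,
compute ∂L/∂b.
∂L/∂b = -2

y = wx + b = (-1)(0) + 1 = 1
∂L/∂y = 2(y - t) = 2(1 - 2) = -2
∂y/∂b = 1
∂L/∂b = ∂L/∂y · ∂y/∂b = -2 × 1 = -2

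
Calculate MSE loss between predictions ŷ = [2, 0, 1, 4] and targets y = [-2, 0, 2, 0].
MSE = 8.25

MSE = (1/4)((2--2)² + (0-0)² + (1-2)² + (4-0)²) = (1/4)(16 + 0 + 1 + 16) = 8.25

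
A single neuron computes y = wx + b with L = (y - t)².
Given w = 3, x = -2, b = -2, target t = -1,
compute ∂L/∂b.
∂L/∂b = -14

y = wx + b = (3)(-2) + -2 = -8
∂L/∂y = 2(y - t) = 2(-8 - -1) = -14
∂y/∂b = 1
∂L/∂b = ∂L/∂y · ∂y/∂b = -14 × 1 = -14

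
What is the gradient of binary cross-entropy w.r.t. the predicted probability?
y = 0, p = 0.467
∂L/∂p = 1.876

∂L/∂p = -y/p + (1-y)/(1-p) = 0 + 1/0.533 = 1.876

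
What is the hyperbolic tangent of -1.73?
-0.9391

tanh(-1.73) = (e^(-1.73) - e^(1.73))/(e^(-1.73) + e^(1.73)) = -0.9391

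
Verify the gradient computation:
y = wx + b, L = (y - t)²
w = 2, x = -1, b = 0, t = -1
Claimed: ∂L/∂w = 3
Incorrect

y = (2)(-1) + 0 = -2
∂L/∂y = 2(y - t) = 2(-2 - -1) = -2
∂y/∂w = x = -1
∂L/∂w = -2 × -1 = 2

Claimed value: 3
Incorrect: The correct gradient is 2.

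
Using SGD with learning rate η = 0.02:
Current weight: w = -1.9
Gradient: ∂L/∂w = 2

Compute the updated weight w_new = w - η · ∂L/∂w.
w_new = -1.94

w_new = w - η·∂L/∂w = -1.9 - 0.02×(2) = -1.9 - (0.04) = -1.94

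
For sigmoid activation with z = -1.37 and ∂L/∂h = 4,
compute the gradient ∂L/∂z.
∂L/∂z = 0.6463

σ(-1.37) = 0.2026
σ'(-1.37) = σ(-1.37)(1 - σ(-1.37)) = 0.2026 × 0.7974 = 0.1616
∂L/∂z = ∂L/∂h · σ'(z) = 4 × 0.1616 = 0.6463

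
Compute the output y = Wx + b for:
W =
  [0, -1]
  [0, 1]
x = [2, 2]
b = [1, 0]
y = [-1, 2]

Wx = [0×2 + -1×2, 0×2 + 1×2]
   = [-2, 2]
y = Wx + b = [-2 + 1, 2 + 0] = [-1, 2]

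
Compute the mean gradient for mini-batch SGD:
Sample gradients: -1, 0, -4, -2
Average gradient = -1.75

Average = (1/4)(-1 + 0 + -4 + -2) = -7/4 = -1.75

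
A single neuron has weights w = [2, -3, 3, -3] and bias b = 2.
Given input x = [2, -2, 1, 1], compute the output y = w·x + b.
y = 12

y = (2)(2) + (-3)(-2) + (3)(1) + (-3)(1) + 2 = 12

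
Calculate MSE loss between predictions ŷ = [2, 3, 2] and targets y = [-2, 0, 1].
MSE = 8.667

MSE = (1/3)((2--2)² + (3-0)² + (2-1)²) = (1/3)(16 + 9 + 1) = 8.667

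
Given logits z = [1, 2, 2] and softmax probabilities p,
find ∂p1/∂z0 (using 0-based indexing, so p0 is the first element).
∂p1/∂z0 = -0.06561

p = softmax(z) = [0.1554, 0.4223, 0.4223]
p1 = 0.4223, p0 = 0.1554

∂p1/∂z0 = -p1 × p0 = -0.4223 × 0.1554 = -0.06561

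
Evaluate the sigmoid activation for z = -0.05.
0.4875

sigmoid(-0.05) = 1/(1 + e^(0.05)) = 1/(1 + 1.051) = 0.4875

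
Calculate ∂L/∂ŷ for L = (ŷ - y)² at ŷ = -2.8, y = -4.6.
∂L/∂ŷ = 3.6

∂L/∂ŷ = 2(ŷ - y) = 2(-2.8 - -4.6) = 2(1.8) = 3.6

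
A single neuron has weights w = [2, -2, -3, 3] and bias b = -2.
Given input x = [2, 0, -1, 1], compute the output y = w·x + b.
y = 8

y = (2)(2) + (-2)(0) + (-3)(-1) + (3)(1) + -2 = 8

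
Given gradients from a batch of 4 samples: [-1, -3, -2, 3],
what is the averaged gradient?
Average gradient = -0.75

Average = (1/4)(-1 + -3 + -2 + 3) = -3/4 = -0.75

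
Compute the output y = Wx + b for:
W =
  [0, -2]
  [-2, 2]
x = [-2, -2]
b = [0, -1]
y = [4, -1]

Wx = [0×-2 + -2×-2, -2×-2 + 2×-2]
   = [4, 0]
y = Wx + b = [4 + 0, 0 + -1] = [4, -1]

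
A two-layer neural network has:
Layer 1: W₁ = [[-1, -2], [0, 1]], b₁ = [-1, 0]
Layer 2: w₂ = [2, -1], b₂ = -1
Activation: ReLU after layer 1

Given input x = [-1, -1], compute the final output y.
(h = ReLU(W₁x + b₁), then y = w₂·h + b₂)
y = 3

Layer 1 pre-activation: z₁ = [2, -1]
After ReLU: h = [2, 0]
Layer 2 output: y = 2×2 + -1×0 + -1 = 3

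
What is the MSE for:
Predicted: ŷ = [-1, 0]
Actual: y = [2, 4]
MSE = 12.5

MSE = (1/2)((-1-2)² + (0-4)²) = (1/2)(9 + 16) = 12.5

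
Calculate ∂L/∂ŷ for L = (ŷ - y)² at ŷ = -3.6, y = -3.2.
∂L/∂ŷ = -0.8

∂L/∂ŷ = 2(ŷ - y) = 2(-3.6 - -3.2) = 2(-0.4) = -0.8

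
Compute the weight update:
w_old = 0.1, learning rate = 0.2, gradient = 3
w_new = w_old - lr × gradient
w_new = -0.5

w_new = w - η·∂L/∂w = 0.1 - 0.2×(3) = 0.1 - (0.6) = -0.5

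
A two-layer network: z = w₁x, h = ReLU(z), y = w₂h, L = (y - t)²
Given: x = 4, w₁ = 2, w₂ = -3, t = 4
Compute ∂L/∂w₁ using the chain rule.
∂L/∂w₁ = 672

Forward pass:
z = w₁x = 2×4 = 8
h = ReLU(8) = 8
y = w₂h = -3×8 = -24

Backward pass:
∂L/∂y = 2(y - t) = 2(-24 - 4) = -56
∂y/∂h = w₂ = -3
∂h/∂z = 1 (ReLU derivative)
∂z/∂w₁ = x = 4

∂L/∂w₁ = -56 × -3 × 1 × 4 = 672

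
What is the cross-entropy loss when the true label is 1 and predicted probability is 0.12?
L = 2.12

L = -1·log(0.12) - 0·log(0.88) = -log(0.12) = 2.12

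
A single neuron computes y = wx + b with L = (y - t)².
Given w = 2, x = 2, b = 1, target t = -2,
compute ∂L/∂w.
∂L/∂w = 28

y = wx + b = (2)(2) + 1 = 5
∂L/∂y = 2(y - t) = 2(5 - -2) = 14
∂y/∂w = x = 2
∂L/∂w = ∂L/∂y · ∂y/∂w = 14 × 2 = 28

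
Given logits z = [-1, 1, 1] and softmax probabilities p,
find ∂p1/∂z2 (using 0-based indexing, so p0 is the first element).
∂p1/∂z2 = -0.2193

p = softmax(z) = [0.06338, 0.4683, 0.4683]
p1 = 0.4683, p2 = 0.4683

∂p1/∂z2 = -p1 × p2 = -0.4683 × 0.4683 = -0.2193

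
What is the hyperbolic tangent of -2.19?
-0.9753

tanh(-2.19) = (e^(-2.19) - e^(2.19))/(e^(-2.19) + e^(2.19)) = -0.9753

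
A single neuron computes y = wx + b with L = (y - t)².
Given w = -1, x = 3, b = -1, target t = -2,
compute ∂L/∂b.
∂L/∂b = -4

y = wx + b = (-1)(3) + -1 = -4
∂L/∂y = 2(y - t) = 2(-4 - -2) = -4
∂y/∂b = 1
∂L/∂b = ∂L/∂y · ∂y/∂b = -4 × 1 = -4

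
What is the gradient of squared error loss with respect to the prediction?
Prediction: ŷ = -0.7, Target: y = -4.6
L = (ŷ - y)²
∂L/∂ŷ = 7.8

∂L/∂ŷ = 2(ŷ - y) = 2(-0.7 - -4.6) = 2(3.9) = 7.8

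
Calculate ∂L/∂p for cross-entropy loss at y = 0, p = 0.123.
∂L/∂p = 1.14

∂L/∂p = -y/p + (1-y)/(1-p) = 0 + 1/0.877 = 1.14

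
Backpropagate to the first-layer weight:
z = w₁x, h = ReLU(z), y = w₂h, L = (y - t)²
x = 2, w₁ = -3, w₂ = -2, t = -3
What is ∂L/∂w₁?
∂L/∂w₁ = 0

Forward pass:
z = w₁x = -3×2 = -6
h = ReLU(-6) = 0
y = w₂h = -2×0 = 0

Backward pass:
∂L/∂y = 2(y - t) = 2(0 - -3) = 6
∂y/∂h = w₂ = -2
∂h/∂z = 0 (ReLU derivative)
∂z/∂w₁ = x = 2

∂L/∂w₁ = 6 × -2 × 0 × 2 = 0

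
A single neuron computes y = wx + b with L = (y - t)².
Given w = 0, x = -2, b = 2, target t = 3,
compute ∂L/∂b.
∂L/∂b = -2

y = wx + b = (0)(-2) + 2 = 2
∂L/∂y = 2(y - t) = 2(2 - 3) = -2
∂y/∂b = 1
∂L/∂b = ∂L/∂y · ∂y/∂b = -2 × 1 = -2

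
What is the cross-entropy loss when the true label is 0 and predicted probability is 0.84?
L = 1.833

L = -0·log(0.84) - 1·log(0.16) = -log(0.16) = 1.833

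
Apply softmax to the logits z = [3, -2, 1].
p = [0.8756, 0.0059, 0.1185]

exp(z) = [20.09, 0.1353, 2.718]
Sum = 22.94
p = [0.8756, 0.0059, 0.1185]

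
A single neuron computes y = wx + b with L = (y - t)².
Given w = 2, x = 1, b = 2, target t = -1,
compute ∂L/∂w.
∂L/∂w = 10

y = wx + b = (2)(1) + 2 = 4
∂L/∂y = 2(y - t) = 2(4 - -1) = 10
∂y/∂w = x = 1
∂L/∂w = ∂L/∂y · ∂y/∂w = 10 × 1 = 10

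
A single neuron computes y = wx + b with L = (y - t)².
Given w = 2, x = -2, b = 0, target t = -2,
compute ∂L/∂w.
∂L/∂w = 8

y = wx + b = (2)(-2) + 0 = -4
∂L/∂y = 2(y - t) = 2(-4 - -2) = -4
∂y/∂w = x = -2
∂L/∂w = ∂L/∂y · ∂y/∂w = -4 × -2 = 8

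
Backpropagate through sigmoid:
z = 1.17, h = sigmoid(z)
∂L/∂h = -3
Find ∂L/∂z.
∂L/∂z = -0.5423

σ(1.17) = 0.7631
σ'(1.17) = σ(1.17)(1 - σ(1.17)) = 0.7631 × 0.2369 = 0.1808
∂L/∂z = ∂L/∂h · σ'(z) = -3 × 0.1808 = -0.5423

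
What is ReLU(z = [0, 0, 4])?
h = [0, 0, 4]

ReLU applied element-wise: max(0,0)=0, max(0,0)=0, max(0,4)=4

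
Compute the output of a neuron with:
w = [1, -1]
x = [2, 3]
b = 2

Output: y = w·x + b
y = 1

y = (1)(2) + (-1)(3) + 2 = 1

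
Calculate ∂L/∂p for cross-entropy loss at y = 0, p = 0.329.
∂L/∂p = 1.49

∂L/∂p = -y/p + (1-y)/(1-p) = 0 + 1/0.671 = 1.49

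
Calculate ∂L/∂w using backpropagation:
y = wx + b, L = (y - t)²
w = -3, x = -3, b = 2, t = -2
∂L/∂w = -78

y = wx + b = (-3)(-3) + 2 = 11
∂L/∂y = 2(y - t) = 2(11 - -2) = 26
∂y/∂w = x = -3
∂L/∂w = ∂L/∂y · ∂y/∂w = 26 × -3 = -78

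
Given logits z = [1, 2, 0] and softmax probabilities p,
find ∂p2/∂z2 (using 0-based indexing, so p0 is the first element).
∂p2/∂z2 = 0.08193

p = softmax(z) = [0.2447, 0.6652, 0.09003]
p2 = 0.09003

∂p2/∂z2 = p2(1 - p2) = 0.09003 × (1 - 0.09003) = 0.08193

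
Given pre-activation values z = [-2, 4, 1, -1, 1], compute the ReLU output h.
h = [0, 4, 1, 0, 1]

ReLU applied element-wise: max(0,-2)=0, max(0,4)=4, max(0,1)=1, max(0,-1)=0, max(0,1)=1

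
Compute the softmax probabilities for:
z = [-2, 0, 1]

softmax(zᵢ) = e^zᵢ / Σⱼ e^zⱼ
p = [0.0351, 0.2595, 0.7054]

exp(z) = [0.1353, 1, 2.718]
Sum = 3.854
p = [0.0351, 0.2595, 0.7054]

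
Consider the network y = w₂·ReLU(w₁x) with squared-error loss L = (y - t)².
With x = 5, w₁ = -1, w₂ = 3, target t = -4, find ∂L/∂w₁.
∂L/∂w₁ = 0

Forward pass:
z = w₁x = -1×5 = -5
h = ReLU(-5) = 0
y = w₂h = 3×0 = 0

Backward pass:
∂L/∂y = 2(y - t) = 2(0 - -4) = 8
∂y/∂h = w₂ = 3
∂h/∂z = 0 (ReLU derivative)
∂z/∂w₁ = x = 5

∂L/∂w₁ = 8 × 3 × 0 × 5 = 0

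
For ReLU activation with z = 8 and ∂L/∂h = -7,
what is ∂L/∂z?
∂L/∂z = -7

h = ReLU(8) = 8
Since z > 0: ∂h/∂z = 1
∂L/∂z = ∂L/∂h · ∂h/∂z = -7 × 1 = -7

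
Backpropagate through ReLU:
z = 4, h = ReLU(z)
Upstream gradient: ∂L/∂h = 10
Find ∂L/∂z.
∂L/∂z = 10

h = ReLU(4) = 4
Since z > 0: ∂h/∂z = 1
∂L/∂z = ∂L/∂h · ∂h/∂z = 10 × 1 = 10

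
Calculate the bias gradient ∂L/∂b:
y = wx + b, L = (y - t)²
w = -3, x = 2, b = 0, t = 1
∂L/∂b = -14

y = wx + b = (-3)(2) + 0 = -6
∂L/∂y = 2(y - t) = 2(-6 - 1) = -14
∂y/∂b = 1
∂L/∂b = ∂L/∂y · ∂y/∂b = -14 × 1 = -14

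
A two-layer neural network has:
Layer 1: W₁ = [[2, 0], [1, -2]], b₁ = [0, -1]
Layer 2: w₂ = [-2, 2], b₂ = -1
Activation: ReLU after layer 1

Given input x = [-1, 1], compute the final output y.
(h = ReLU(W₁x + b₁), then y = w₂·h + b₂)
y = -1

Layer 1 pre-activation: z₁ = [-2, -4]
After ReLU: h = [0, 0]
Layer 2 output: y = -2×0 + 2×0 + -1 = -1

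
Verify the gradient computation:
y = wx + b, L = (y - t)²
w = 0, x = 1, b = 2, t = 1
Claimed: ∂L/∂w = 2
Correct

y = (0)(1) + 2 = 2
∂L/∂y = 2(y - t) = 2(2 - 1) = 2
∂y/∂w = x = 1
∂L/∂w = 2 × 1 = 2

Claimed value: 2
Correct: The correct gradient is 2.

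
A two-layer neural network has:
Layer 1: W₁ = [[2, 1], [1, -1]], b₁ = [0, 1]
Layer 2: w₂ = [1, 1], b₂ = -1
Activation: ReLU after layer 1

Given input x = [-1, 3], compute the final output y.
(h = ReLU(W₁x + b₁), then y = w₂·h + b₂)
y = 0

Layer 1 pre-activation: z₁ = [1, -3]
After ReLU: h = [1, 0]
Layer 2 output: y = 1×1 + 1×0 + -1 = 0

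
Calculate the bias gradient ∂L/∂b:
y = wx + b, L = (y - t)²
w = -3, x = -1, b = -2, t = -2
∂L/∂b = 6

y = wx + b = (-3)(-1) + -2 = 1
∂L/∂y = 2(y - t) = 2(1 - -2) = 6
∂y/∂b = 1
∂L/∂b = ∂L/∂y · ∂y/∂b = 6 × 1 = 6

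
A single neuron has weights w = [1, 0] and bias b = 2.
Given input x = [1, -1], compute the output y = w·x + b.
y = 3

y = (1)(1) + (0)(-1) + 2 = 3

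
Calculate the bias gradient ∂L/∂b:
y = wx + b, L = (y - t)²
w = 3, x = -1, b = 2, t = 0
∂L/∂b = -2

y = wx + b = (3)(-1) + 2 = -1
∂L/∂y = 2(y - t) = 2(-1 - 0) = -2
∂y/∂b = 1
∂L/∂b = ∂L/∂y · ∂y/∂b = -2 × 1 = -2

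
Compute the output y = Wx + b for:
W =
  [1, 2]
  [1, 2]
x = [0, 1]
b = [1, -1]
y = [3, 1]

Wx = [1×0 + 2×1, 1×0 + 2×1]
   = [2, 2]
y = Wx + b = [2 + 1, 2 + -1] = [3, 1]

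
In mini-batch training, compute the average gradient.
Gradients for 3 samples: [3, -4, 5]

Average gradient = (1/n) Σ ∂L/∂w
Average gradient = 1.333

Average = (1/3)(3 + -4 + 5) = 4/3 = 1.333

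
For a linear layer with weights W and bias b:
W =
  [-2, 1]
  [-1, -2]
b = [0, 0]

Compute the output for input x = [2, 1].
y = [-3, -4]

Wx = [-2×2 + 1×1, -1×2 + -2×1]
   = [-3, -4]
y = Wx + b = [-3 + 0, -4 + 0] = [-3, -4]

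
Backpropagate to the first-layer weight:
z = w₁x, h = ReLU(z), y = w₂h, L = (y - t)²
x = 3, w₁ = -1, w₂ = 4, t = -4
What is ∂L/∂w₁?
∂L/∂w₁ = 0

Forward pass:
z = w₁x = -1×3 = -3
h = ReLU(-3) = 0
y = w₂h = 4×0 = 0

Backward pass:
∂L/∂y = 2(y - t) = 2(0 - -4) = 8
∂y/∂h = w₂ = 4
∂h/∂z = 0 (ReLU derivative)
∂z/∂w₁ = x = 3

∂L/∂w₁ = 8 × 4 × 0 × 3 = 0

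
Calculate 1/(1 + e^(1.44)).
0.1915

sigmoid(-1.44) = 1/(1 + e^(1.44)) = 1/(1 + 4.221) = 0.1915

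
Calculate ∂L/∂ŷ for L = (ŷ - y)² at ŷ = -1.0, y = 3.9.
∂L/∂ŷ = -9.8

∂L/∂ŷ = 2(ŷ - y) = 2(-1.0 - 3.9) = 2(-4.9) = -9.8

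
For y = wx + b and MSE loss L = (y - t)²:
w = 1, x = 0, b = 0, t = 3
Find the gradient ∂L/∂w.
∂L/∂w = 0

y = wx + b = (1)(0) + 0 = 0
∂L/∂y = 2(y - t) = 2(0 - 3) = -6
∂y/∂w = x = 0
∂L/∂w = ∂L/∂y · ∂y/∂w = -6 × 0 = 0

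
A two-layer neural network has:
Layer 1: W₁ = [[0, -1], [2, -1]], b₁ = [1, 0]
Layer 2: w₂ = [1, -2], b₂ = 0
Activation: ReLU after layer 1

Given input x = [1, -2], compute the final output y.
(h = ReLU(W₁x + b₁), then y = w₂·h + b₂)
y = -5

Layer 1 pre-activation: z₁ = [3, 4]
After ReLU: h = [3, 4]
Layer 2 output: y = 1×3 + -2×4 + 0 = -5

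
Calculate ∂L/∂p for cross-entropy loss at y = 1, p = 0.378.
∂L/∂p = -2.646

∂L/∂p = -y/p + (1-y)/(1-p) = -1/0.378 + 0 = -2.646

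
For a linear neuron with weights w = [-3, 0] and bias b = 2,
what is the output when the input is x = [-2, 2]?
y = 8

y = (-3)(-2) + (0)(2) + 2 = 8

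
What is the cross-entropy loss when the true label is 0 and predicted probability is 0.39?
L = 0.4943

L = -0·log(0.39) - 1·log(0.61) = -log(0.61) = 0.4943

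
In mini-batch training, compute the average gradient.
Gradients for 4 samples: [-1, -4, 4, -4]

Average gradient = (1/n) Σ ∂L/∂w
Average gradient = -1.25

Average = (1/4)(-1 + -4 + 4 + -4) = -5/4 = -1.25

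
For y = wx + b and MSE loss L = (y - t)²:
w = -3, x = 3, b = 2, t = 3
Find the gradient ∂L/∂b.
∂L/∂b = -20

y = wx + b = (-3)(3) + 2 = -7
∂L/∂y = 2(y - t) = 2(-7 - 3) = -20
∂y/∂b = 1
∂L/∂b = ∂L/∂y · ∂y/∂b = -20 × 1 = -20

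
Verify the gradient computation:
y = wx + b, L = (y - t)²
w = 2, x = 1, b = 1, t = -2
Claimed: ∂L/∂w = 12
Incorrect

y = (2)(1) + 1 = 3
∂L/∂y = 2(y - t) = 2(3 - -2) = 10
∂y/∂w = x = 1
∂L/∂w = 10 × 1 = 10

Claimed value: 12
Incorrect: The correct gradient is 10.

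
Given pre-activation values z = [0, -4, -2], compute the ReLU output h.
h = [0, 0, 0]

ReLU applied element-wise: max(0,0)=0, max(0,-4)=0, max(0,-2)=0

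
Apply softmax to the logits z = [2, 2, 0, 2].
p = [0.3189, 0.3189, 0.0432, 0.3189]

exp(z) = [7.389, 7.389, 1, 7.389]
Sum = 23.17
p = [0.3189, 0.3189, 0.0432, 0.3189]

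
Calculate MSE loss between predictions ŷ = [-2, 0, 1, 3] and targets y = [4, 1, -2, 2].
MSE = 11.75

MSE = (1/4)((-2-4)² + (0-1)² + (1--2)² + (3-2)²) = (1/4)(36 + 1 + 9 + 1) = 11.75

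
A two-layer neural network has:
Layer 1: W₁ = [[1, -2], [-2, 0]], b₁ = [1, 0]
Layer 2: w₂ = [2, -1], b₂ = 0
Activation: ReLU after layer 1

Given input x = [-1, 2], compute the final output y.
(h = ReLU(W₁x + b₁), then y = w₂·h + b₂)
y = -2

Layer 1 pre-activation: z₁ = [-4, 2]
After ReLU: h = [0, 2]
Layer 2 output: y = 2×0 + -1×2 + 0 = -2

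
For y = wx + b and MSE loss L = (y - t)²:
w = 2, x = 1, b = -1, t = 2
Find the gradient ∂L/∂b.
∂L/∂b = -2

y = wx + b = (2)(1) + -1 = 1
∂L/∂y = 2(y - t) = 2(1 - 2) = -2
∂y/∂b = 1
∂L/∂b = ∂L/∂y · ∂y/∂b = -2 × 1 = -2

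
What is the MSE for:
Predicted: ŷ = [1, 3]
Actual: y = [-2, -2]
MSE = 17

MSE = (1/2)((1--2)² + (3--2)²) = (1/2)(9 + 25) = 17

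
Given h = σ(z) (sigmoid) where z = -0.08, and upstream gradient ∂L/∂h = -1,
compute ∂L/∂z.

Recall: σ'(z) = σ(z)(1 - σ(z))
∂L/∂z = -0.2496

σ(-0.08) = 0.48
σ'(-0.08) = σ(-0.08)(1 - σ(-0.08)) = 0.48 × 0.52 = 0.2496
∂L/∂z = ∂L/∂h · σ'(z) = -1 × 0.2496 = -0.2496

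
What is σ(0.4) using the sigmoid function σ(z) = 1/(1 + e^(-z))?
0.5987

sigmoid(0.4) = 1/(1 + e^(-0.4)) = 1/(1 + 0.6703) = 0.5987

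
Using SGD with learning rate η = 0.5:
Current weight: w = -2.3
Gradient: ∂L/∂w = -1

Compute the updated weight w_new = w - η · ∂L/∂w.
w_new = -1.8

w_new = w - η·∂L/∂w = -2.3 - 0.5×(-1) = -2.3 - (-0.5) = -1.8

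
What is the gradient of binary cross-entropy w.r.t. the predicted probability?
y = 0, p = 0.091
∂L/∂p = 1.1

∂L/∂p = -y/p + (1-y)/(1-p) = 0 + 1/0.909 = 1.1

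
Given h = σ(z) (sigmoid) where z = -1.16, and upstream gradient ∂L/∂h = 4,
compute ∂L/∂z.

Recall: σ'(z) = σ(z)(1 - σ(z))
∂L/∂z = 0.7268

σ(-1.16) = 0.2387
σ'(-1.16) = σ(-1.16)(1 - σ(-1.16)) = 0.2387 × 0.7613 = 0.1817
∂L/∂z = ∂L/∂h · σ'(z) = 4 × 0.1817 = 0.7268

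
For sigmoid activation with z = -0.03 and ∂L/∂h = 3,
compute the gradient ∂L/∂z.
∂L/∂z = 0.7498

σ(-0.03) = 0.4925
σ'(-0.03) = σ(-0.03)(1 - σ(-0.03)) = 0.4925 × 0.5075 = 0.2499
∂L/∂z = ∂L/∂h · σ'(z) = 3 × 0.2499 = 0.7498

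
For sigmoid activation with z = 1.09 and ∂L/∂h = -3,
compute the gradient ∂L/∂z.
∂L/∂z = -0.5649

σ(1.09) = 0.7484
σ'(1.09) = σ(1.09)(1 - σ(1.09)) = 0.7484 × 0.2516 = 0.1883
∂L/∂z = ∂L/∂h · σ'(z) = -3 × 0.1883 = -0.5649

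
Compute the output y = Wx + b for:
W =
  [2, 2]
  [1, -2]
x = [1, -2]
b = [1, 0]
y = [-1, 5]

Wx = [2×1 + 2×-2, 1×1 + -2×-2]
   = [-2, 5]
y = Wx + b = [-2 + 1, 5 + 0] = [-1, 5]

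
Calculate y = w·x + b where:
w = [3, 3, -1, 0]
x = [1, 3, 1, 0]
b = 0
y = 11

y = (3)(1) + (3)(3) + (-1)(1) + (0)(0) + 0 = 11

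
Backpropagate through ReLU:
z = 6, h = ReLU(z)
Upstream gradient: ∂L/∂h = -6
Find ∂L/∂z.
∂L/∂z = -6

h = ReLU(6) = 6
Since z > 0: ∂h/∂z = 1
∂L/∂z = ∂L/∂h · ∂h/∂z = -6 × 1 = -6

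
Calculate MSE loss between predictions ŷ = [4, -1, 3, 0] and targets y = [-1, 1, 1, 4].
MSE = 12.25

MSE = (1/4)((4--1)² + (-1-1)² + (3-1)² + (0-4)²) = (1/4)(25 + 4 + 4 + 16) = 12.25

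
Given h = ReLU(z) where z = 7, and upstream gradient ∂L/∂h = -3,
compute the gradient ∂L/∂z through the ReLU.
∂L/∂z = -3

h = ReLU(7) = 7
Since z > 0: ∂h/∂z = 1
∂L/∂z = ∂L/∂h · ∂h/∂z = -3 × 1 = -3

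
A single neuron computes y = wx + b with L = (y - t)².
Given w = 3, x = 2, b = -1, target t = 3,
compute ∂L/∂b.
∂L/∂b = 4

y = wx + b = (3)(2) + -1 = 5
∂L/∂y = 2(y - t) = 2(5 - 3) = 4
∂y/∂b = 1
∂L/∂b = ∂L/∂y · ∂y/∂b = 4 × 1 = 4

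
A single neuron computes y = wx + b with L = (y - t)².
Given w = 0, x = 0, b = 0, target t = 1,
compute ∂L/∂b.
∂L/∂b = -2

y = wx + b = (0)(0) + 0 = 0
∂L/∂y = 2(y - t) = 2(0 - 1) = -2
∂y/∂b = 1
∂L/∂b = ∂L/∂y · ∂y/∂b = -2 × 1 = -2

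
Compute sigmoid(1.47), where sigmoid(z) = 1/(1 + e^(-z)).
0.8131

sigmoid(1.47) = 1/(1 + e^(-1.47)) = 1/(1 + 0.2299) = 0.8131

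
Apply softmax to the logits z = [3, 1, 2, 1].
p = [0.6103, 0.0826, 0.2245, 0.0826]

exp(z) = [20.09, 2.718, 7.389, 2.718]
Sum = 32.91
p = [0.6103, 0.0826, 0.2245, 0.0826]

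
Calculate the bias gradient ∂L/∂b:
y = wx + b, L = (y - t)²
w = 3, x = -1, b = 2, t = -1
∂L/∂b = 0

y = wx + b = (3)(-1) + 2 = -1
∂L/∂y = 2(y - t) = 2(-1 - -1) = 0
∂y/∂b = 1
∂L/∂b = ∂L/∂y · ∂y/∂b = 0 × 1 = 0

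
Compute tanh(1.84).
0.9508

tanh(1.84) = (e^(1.84) - e^(-1.84))/(e^(1.84) + e^(-1.84)) = 0.9508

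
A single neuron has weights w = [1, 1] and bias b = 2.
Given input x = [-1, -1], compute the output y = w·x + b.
y = 0

y = (1)(-1) + (1)(-1) + 2 = 0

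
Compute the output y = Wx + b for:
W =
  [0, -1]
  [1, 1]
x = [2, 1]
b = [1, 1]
y = [0, 4]

Wx = [0×2 + -1×1, 1×2 + 1×1]
   = [-1, 3]
y = Wx + b = [-1 + 1, 3 + 1] = [0, 4]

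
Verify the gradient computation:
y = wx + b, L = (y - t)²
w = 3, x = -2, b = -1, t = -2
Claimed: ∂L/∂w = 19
Incorrect

y = (3)(-2) + -1 = -7
∂L/∂y = 2(y - t) = 2(-7 - -2) = -10
∂y/∂w = x = -2
∂L/∂w = -10 × -2 = 20

Claimed value: 19
Incorrect: The correct gradient is 20.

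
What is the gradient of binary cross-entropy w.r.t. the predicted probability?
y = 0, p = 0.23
∂L/∂p = 1.299

∂L/∂p = -y/p + (1-y)/(1-p) = 0 + 1/0.77 = 1.299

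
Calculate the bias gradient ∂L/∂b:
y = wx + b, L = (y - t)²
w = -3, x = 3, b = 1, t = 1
∂L/∂b = -18

y = wx + b = (-3)(3) + 1 = -8
∂L/∂y = 2(y - t) = 2(-8 - 1) = -18
∂y/∂b = 1
∂L/∂b = ∂L/∂y · ∂y/∂b = -18 × 1 = -18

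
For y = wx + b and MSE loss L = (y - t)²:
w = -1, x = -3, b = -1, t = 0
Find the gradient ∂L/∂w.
∂L/∂w = -12

y = wx + b = (-1)(-3) + -1 = 2
∂L/∂y = 2(y - t) = 2(2 - 0) = 4
∂y/∂w = x = -3
∂L/∂w = ∂L/∂y · ∂y/∂w = 4 × -3 = -12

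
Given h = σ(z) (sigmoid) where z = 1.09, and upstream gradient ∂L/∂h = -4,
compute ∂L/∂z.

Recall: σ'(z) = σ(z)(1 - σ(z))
∂L/∂z = -0.7532

σ(1.09) = 0.7484
σ'(1.09) = σ(1.09)(1 - σ(1.09)) = 0.7484 × 0.2516 = 0.1883
∂L/∂z = ∂L/∂h · σ'(z) = -4 × 0.1883 = -0.7532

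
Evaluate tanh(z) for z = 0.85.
0.6911

tanh(0.85) = (e^(0.85) - e^(-0.85))/(e^(0.85) + e^(-0.85)) = 0.6911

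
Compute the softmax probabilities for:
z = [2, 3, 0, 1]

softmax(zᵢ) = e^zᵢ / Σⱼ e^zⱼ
p = [0.2369, 0.6439, 0.0321, 0.0871]

exp(z) = [7.389, 20.09, 1, 2.718]
Sum = 31.19
p = [0.2369, 0.6439, 0.0321, 0.0871]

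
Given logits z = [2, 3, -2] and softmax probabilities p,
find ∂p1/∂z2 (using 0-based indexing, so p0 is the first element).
∂p1/∂z2 = -0.003566

p = softmax(z) = [0.2676, 0.7275, 0.004902]
p1 = 0.7275, p2 = 0.004902

∂p1/∂z2 = -p1 × p2 = -0.7275 × 0.004902 = -0.003566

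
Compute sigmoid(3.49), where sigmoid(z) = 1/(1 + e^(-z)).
0.9704

sigmoid(3.49) = 1/(1 + e^(-3.49)) = 1/(1 + 0.0305) = 0.9704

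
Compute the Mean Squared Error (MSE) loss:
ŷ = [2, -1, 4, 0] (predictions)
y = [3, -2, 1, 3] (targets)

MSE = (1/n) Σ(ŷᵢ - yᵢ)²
MSE = 5

MSE = (1/4)((2-3)² + (-1--2)² + (4-1)² + (0-3)²) = (1/4)(1 + 1 + 9 + 9) = 5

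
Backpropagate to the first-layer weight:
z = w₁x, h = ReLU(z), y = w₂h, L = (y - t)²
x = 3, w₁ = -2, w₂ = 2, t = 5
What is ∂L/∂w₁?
∂L/∂w₁ = 0

Forward pass:
z = w₁x = -2×3 = -6
h = ReLU(-6) = 0
y = w₂h = 2×0 = 0

Backward pass:
∂L/∂y = 2(y - t) = 2(0 - 5) = -10
∂y/∂h = w₂ = 2
∂h/∂z = 0 (ReLU derivative)
∂z/∂w₁ = x = 3

∂L/∂w₁ = -10 × 2 × 0 × 3 = 0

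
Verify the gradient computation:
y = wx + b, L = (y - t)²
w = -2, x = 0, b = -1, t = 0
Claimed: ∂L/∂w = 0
Correct

y = (-2)(0) + -1 = -1
∂L/∂y = 2(y - t) = 2(-1 - 0) = -2
∂y/∂w = x = 0
∂L/∂w = -2 × 0 = 0

Claimed value: 0
Correct: The correct gradient is 0.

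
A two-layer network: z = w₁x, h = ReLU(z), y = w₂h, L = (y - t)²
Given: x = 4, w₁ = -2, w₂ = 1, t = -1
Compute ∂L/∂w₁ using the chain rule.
∂L/∂w₁ = 0

Forward pass:
z = w₁x = -2×4 = -8
h = ReLU(-8) = 0
y = w₂h = 1×0 = 0

Backward pass:
∂L/∂y = 2(y - t) = 2(0 - -1) = 2
∂y/∂h = w₂ = 1
∂h/∂z = 0 (ReLU derivative)
∂z/∂w₁ = x = 4

∂L/∂w₁ = 2 × 1 × 0 × 4 = 0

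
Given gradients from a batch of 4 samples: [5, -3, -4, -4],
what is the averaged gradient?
Average gradient = -1.5

Average = (1/4)(5 + -3 + -4 + -4) = -6/4 = -1.5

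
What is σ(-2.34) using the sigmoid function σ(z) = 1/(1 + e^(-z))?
0.08786

sigmoid(-2.34) = 1/(1 + e^(2.34)) = 1/(1 + 10.38) = 0.08786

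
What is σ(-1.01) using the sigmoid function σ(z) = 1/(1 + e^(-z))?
0.267

sigmoid(-1.01) = 1/(1 + e^(1.01)) = 1/(1 + 2.746) = 0.267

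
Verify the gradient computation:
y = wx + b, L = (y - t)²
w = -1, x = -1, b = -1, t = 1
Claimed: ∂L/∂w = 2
Correct

y = (-1)(-1) + -1 = 0
∂L/∂y = 2(y - t) = 2(0 - 1) = -2
∂y/∂w = x = -1
∂L/∂w = -2 × -1 = 2

Claimed value: 2
Correct: The correct gradient is 2.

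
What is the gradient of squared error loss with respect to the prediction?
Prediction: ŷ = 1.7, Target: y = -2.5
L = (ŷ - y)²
∂L/∂ŷ = 8.4

∂L/∂ŷ = 2(ŷ - y) = 2(1.7 - -2.5) = 2(4.2) = 8.4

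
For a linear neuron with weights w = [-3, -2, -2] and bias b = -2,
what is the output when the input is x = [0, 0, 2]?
y = -6

y = (-3)(0) + (-2)(0) + (-2)(2) + -2 = -6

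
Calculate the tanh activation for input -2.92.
-0.9942

tanh(-2.92) = (e^(-2.92) - e^(2.92))/(e^(-2.92) + e^(2.92)) = -0.9942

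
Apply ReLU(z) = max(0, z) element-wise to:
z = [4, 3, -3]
h = [4, 3, 0]

ReLU applied element-wise: max(0,4)=4, max(0,3)=3, max(0,-3)=0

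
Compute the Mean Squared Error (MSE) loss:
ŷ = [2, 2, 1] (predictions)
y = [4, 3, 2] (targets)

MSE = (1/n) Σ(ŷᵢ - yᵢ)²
MSE = 2

MSE = (1/3)((2-4)² + (2-3)² + (1-2)²) = (1/3)(4 + 1 + 1) = 2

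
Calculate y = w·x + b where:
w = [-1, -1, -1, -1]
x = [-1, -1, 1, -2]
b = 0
y = 3

y = (-1)(-1) + (-1)(-1) + (-1)(1) + (-1)(-2) + 0 = 3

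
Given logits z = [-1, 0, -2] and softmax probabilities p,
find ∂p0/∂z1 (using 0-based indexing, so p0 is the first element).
∂p0/∂z1 = -0.1628

p = softmax(z) = [0.2447, 0.6652, 0.09003]
p0 = 0.2447, p1 = 0.6652

∂p0/∂z1 = -p0 × p1 = -0.2447 × 0.6652 = -0.1628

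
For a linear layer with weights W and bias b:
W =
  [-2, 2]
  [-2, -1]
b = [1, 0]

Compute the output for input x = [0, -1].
y = [-1, 1]

Wx = [-2×0 + 2×-1, -2×0 + -1×-1]
   = [-2, 1]
y = Wx + b = [-2 + 1, 1 + 0] = [-1, 1]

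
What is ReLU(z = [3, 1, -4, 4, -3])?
h = [3, 1, 0, 4, 0]

ReLU applied element-wise: max(0,3)=3, max(0,1)=1, max(0,-4)=0, max(0,4)=4, max(0,-3)=0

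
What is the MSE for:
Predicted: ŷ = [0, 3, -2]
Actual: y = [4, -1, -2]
MSE = 10.67

MSE = (1/3)((0-4)² + (3--1)² + (-2--2)²) = (1/3)(16 + 16 + 0) = 10.67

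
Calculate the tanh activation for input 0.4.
0.3799

tanh(0.4) = (e^(0.4) - e^(-0.4))/(e^(0.4) + e^(-0.4)) = 0.3799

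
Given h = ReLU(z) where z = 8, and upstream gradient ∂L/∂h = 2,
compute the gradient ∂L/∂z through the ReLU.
∂L/∂z = 2

h = ReLU(8) = 8
Since z > 0: ∂h/∂z = 1
∂L/∂z = ∂L/∂h · ∂h/∂z = 2 × 1 = 2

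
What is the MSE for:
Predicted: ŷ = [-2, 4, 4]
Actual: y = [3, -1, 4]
MSE = 16.67

MSE = (1/3)((-2-3)² + (4--1)² + (4-4)²) = (1/3)(25 + 25 + 0) = 16.67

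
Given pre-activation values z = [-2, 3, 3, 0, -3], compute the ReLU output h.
h = [0, 3, 3, 0, 0]

ReLU applied element-wise: max(0,-2)=0, max(0,3)=3, max(0,3)=3, max(0,0)=0, max(0,-3)=0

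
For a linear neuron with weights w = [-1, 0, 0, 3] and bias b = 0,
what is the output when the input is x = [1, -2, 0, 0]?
y = -1

y = (-1)(1) + (0)(-2) + (0)(0) + (3)(0) + 0 = -1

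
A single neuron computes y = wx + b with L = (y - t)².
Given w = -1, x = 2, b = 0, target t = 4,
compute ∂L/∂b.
∂L/∂b = -12

y = wx + b = (-1)(2) + 0 = -2
∂L/∂y = 2(y - t) = 2(-2 - 4) = -12
∂y/∂b = 1
∂L/∂b = ∂L/∂y · ∂y/∂b = -12 × 1 = -12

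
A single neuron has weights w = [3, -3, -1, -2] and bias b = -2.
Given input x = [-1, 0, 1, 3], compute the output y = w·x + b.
y = -12

y = (3)(-1) + (-3)(0) + (-1)(1) + (-2)(3) + -2 = -12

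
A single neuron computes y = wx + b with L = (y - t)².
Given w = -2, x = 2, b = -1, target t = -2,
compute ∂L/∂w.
∂L/∂w = -12

y = wx + b = (-2)(2) + -1 = -5
∂L/∂y = 2(y - t) = 2(-5 - -2) = -6
∂y/∂w = x = 2
∂L/∂w = ∂L/∂y · ∂y/∂w = -6 × 2 = -12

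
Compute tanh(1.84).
0.9508

tanh(1.84) = (e^(1.84) - e^(-1.84))/(e^(1.84) + e^(-1.84)) = 0.9508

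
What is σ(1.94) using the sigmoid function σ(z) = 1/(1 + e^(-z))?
0.8744

sigmoid(1.94) = 1/(1 + e^(-1.94)) = 1/(1 + 0.1437) = 0.8744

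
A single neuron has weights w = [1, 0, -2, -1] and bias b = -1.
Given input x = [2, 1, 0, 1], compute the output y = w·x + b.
y = 0

y = (1)(2) + (0)(1) + (-2)(0) + (-1)(1) + -1 = 0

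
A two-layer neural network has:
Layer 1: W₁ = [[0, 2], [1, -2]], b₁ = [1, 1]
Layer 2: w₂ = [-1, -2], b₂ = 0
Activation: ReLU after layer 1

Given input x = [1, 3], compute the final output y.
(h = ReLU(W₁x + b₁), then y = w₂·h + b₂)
y = -7

Layer 1 pre-activation: z₁ = [7, -4]
After ReLU: h = [7, 0]
Layer 2 output: y = -1×7 + -2×0 + 0 = -7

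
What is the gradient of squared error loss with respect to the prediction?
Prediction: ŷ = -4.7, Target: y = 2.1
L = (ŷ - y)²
∂L/∂ŷ = -13.6

∂L/∂ŷ = 2(ŷ - y) = 2(-4.7 - 2.1) = 2(-6.8) = -13.6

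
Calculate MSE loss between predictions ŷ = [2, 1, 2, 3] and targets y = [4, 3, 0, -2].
MSE = 9.25

MSE = (1/4)((2-4)² + (1-3)² + (2-0)² + (3--2)²) = (1/4)(4 + 4 + 4 + 25) = 9.25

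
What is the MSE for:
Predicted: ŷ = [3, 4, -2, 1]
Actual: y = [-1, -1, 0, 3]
MSE = 12.25

MSE = (1/4)((3--1)² + (4--1)² + (-2-0)² + (1-3)²) = (1/4)(16 + 25 + 4 + 4) = 12.25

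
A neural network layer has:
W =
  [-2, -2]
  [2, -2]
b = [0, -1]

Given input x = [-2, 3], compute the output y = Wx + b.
y = [-2, -11]

Wx = [-2×-2 + -2×3, 2×-2 + -2×3]
   = [-2, -10]
y = Wx + b = [-2 + 0, -10 + -1] = [-2, -11]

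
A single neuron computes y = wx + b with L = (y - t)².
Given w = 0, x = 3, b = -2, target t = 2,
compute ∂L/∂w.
∂L/∂w = -24

y = wx + b = (0)(3) + -2 = -2
∂L/∂y = 2(y - t) = 2(-2 - 2) = -8
∂y/∂w = x = 3
∂L/∂w = ∂L/∂y · ∂y/∂w = -8 × 3 = -24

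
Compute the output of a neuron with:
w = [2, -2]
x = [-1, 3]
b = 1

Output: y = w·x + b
y = -7

y = (2)(-1) + (-2)(3) + 1 = -7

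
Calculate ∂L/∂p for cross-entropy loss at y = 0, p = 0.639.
∂L/∂p = 2.77

∂L/∂p = -y/p + (1-y)/(1-p) = 0 + 1/0.361 = 2.77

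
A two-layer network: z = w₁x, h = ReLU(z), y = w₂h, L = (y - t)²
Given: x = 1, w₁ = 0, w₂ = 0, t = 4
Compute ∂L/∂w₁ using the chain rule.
∂L/∂w₁ = 0

Forward pass:
z = w₁x = 0×1 = 0
h = ReLU(0) = 0
y = w₂h = 0×0 = 0

Backward pass:
∂L/∂y = 2(y - t) = 2(0 - 4) = -8
∂y/∂h = w₂ = 0
∂h/∂z = 0 (ReLU derivative)
∂z/∂w₁ = x = 1

∂L/∂w₁ = -8 × 0 × 0 × 1 = 0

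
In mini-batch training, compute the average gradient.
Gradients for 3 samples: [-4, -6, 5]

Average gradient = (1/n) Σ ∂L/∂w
Average gradient = -1.667

Average = (1/3)(-4 + -6 + 5) = -5/3 = -1.667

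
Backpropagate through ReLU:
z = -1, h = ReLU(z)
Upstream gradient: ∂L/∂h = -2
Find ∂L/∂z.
∂L/∂z = 0

h = ReLU(-1) = 0
Since z < 0: ∂h/∂z = 0
∂L/∂z = ∂L/∂h · ∂h/∂z = -2 × 0 = 0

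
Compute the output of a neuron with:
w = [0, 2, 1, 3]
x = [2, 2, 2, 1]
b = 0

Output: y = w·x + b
y = 9

y = (0)(2) + (2)(2) + (1)(2) + (3)(1) + 0 = 9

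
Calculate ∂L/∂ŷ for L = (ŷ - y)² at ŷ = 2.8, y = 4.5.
∂L/∂ŷ = -3.4

∂L/∂ŷ = 2(ŷ - y) = 2(2.8 - 4.5) = 2(-1.7) = -3.4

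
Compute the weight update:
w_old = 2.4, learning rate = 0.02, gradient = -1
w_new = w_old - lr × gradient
w_new = 2.42

w_new = w - η·∂L/∂w = 2.4 - 0.02×(-1) = 2.4 - (-0.02) = 2.42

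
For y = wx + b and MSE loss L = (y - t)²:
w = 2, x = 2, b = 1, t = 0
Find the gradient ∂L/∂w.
∂L/∂w = 20

y = wx + b = (2)(2) + 1 = 5
∂L/∂y = 2(y - t) = 2(5 - 0) = 10
∂y/∂w = x = 2
∂L/∂w = ∂L/∂y · ∂y/∂w = 10 × 2 = 20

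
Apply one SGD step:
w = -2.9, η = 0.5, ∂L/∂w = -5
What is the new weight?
w_new = -0.4

w_new = w - η·∂L/∂w = -2.9 - 0.5×(-5) = -2.9 - (-2.5) = -0.4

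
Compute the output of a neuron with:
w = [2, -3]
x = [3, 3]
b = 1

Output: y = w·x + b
y = -2

y = (2)(3) + (-3)(3) + 1 = -2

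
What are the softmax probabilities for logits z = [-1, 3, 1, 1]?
p = [0.0142, 0.7758, 0.105, 0.105]

exp(z) = [0.3679, 20.09, 2.718, 2.718]
Sum = 25.89
p = [0.0142, 0.7758, 0.105, 0.105]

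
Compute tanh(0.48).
0.4462

tanh(0.48) = (e^(0.48) - e^(-0.48))/(e^(0.48) + e^(-0.48)) = 0.4462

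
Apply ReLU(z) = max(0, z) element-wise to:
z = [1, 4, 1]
h = [1, 4, 1]

ReLU applied element-wise: max(0,1)=1, max(0,4)=4, max(0,1)=1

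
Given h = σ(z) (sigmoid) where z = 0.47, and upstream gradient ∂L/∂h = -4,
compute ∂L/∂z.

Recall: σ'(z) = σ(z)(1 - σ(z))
∂L/∂z = -0.9467

σ(0.47) = 0.6154
σ'(0.47) = σ(0.47)(1 - σ(0.47)) = 0.6154 × 0.3846 = 0.2367
∂L/∂z = ∂L/∂h · σ'(z) = -4 × 0.2367 = -0.9467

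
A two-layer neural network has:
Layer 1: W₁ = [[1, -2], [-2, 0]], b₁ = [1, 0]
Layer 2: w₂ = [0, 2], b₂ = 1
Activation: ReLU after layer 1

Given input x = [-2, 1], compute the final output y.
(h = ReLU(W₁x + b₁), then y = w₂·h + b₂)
y = 9

Layer 1 pre-activation: z₁ = [-3, 4]
After ReLU: h = [0, 4]
Layer 2 output: y = 0×0 + 2×4 + 1 = 9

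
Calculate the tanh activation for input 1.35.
0.8741

tanh(1.35) = (e^(1.35) - e^(-1.35))/(e^(1.35) + e^(-1.35)) = 0.8741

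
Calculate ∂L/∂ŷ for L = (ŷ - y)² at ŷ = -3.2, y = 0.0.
∂L/∂ŷ = -6.4

∂L/∂ŷ = 2(ŷ - y) = 2(-3.2 - 0.0) = 2(-3.2) = -6.4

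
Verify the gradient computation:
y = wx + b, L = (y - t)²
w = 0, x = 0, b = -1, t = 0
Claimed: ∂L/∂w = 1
Incorrect

y = (0)(0) + -1 = -1
∂L/∂y = 2(y - t) = 2(-1 - 0) = -2
∂y/∂w = x = 0
∂L/∂w = -2 × 0 = 0

Claimed value: 1
Incorrect: The correct gradient is 0.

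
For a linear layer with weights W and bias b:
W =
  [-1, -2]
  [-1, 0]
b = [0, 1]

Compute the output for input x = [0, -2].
y = [4, 1]

Wx = [-1×0 + -2×-2, -1×0 + 0×-2]
   = [4, 0]
y = Wx + b = [4 + 0, 0 + 1] = [4, 1]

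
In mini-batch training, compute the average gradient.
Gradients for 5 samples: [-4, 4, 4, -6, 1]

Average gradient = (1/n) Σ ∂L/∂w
Average gradient = -0.2

Average = (1/5)(-4 + 4 + 4 + -6 + 1) = -1/5 = -0.2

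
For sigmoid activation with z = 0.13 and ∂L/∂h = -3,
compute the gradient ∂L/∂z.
∂L/∂z = -0.7468

σ(0.13) = 0.5325
σ'(0.13) = σ(0.13)(1 - σ(0.13)) = 0.5325 × 0.4675 = 0.2489
∂L/∂z = ∂L/∂h · σ'(z) = -3 × 0.2489 = -0.7468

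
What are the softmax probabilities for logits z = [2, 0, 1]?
p = [0.6652, 0.09, 0.2447]

exp(z) = [7.389, 1, 2.718]
Sum = 11.11
p = [0.6652, 0.09, 0.2447]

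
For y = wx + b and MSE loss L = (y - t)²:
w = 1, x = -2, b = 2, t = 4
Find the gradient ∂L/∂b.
∂L/∂b = -8

y = wx + b = (1)(-2) + 2 = 0
∂L/∂y = 2(y - t) = 2(0 - 4) = -8
∂y/∂b = 1
∂L/∂b = ∂L/∂y · ∂y/∂b = -8 × 1 = -8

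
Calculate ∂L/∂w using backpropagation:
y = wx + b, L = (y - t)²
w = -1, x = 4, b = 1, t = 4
∂L/∂w = -56

y = wx + b = (-1)(4) + 1 = -3
∂L/∂y = 2(y - t) = 2(-3 - 4) = -14
∂y/∂w = x = 4
∂L/∂w = ∂L/∂y · ∂y/∂w = -14 × 4 = -56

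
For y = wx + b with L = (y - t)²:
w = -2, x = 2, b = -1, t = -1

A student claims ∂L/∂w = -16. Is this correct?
Correct

y = (-2)(2) + -1 = -5
∂L/∂y = 2(y - t) = 2(-5 - -1) = -8
∂y/∂w = x = 2
∂L/∂w = -8 × 2 = -16

Claimed value: -16
Correct: The correct gradient is -16.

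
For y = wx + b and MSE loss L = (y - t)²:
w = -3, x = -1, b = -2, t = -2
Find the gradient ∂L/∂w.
∂L/∂w = -6

y = wx + b = (-3)(-1) + -2 = 1
∂L/∂y = 2(y - t) = 2(1 - -2) = 6
∂y/∂w = x = -1
∂L/∂w = ∂L/∂y · ∂y/∂w = 6 × -1 = -6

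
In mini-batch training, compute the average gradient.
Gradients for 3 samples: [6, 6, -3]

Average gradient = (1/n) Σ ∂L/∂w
Average gradient = 3

Average = (1/3)(6 + 6 + -3) = 9/3 = 3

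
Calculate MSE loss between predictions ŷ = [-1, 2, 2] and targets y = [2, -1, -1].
MSE = 9

MSE = (1/3)((-1-2)² + (2--1)² + (2--1)²) = (1/3)(9 + 9 + 9) = 9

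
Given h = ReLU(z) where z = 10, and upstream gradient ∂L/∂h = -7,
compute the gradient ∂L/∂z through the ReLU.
∂L/∂z = -7

h = ReLU(10) = 10
Since z > 0: ∂h/∂z = 1
∂L/∂z = ∂L/∂h · ∂h/∂z = -7 × 1 = -7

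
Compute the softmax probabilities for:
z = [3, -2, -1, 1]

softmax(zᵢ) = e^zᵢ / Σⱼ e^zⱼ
p = [0.8618, 0.0058, 0.0158, 0.1166]

exp(z) = [20.09, 0.1353, 0.3679, 2.718]
Sum = 23.31
p = [0.8618, 0.0058, 0.0158, 0.1166]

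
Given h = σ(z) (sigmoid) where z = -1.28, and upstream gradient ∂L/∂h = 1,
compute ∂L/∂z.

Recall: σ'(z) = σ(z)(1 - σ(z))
∂L/∂z = 0.1702

σ(-1.28) = 0.2176
σ'(-1.28) = σ(-1.28)(1 - σ(-1.28)) = 0.2176 × 0.7824 = 0.1702
∂L/∂z = ∂L/∂h · σ'(z) = 1 × 0.1702 = 0.1702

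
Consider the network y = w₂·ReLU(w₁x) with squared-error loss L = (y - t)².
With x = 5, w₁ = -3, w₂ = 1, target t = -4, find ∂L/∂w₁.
∂L/∂w₁ = 0

Forward pass:
z = w₁x = -3×5 = -15
h = ReLU(-15) = 0
y = w₂h = 1×0 = 0

Backward pass:
∂L/∂y = 2(y - t) = 2(0 - -4) = 8
∂y/∂h = w₂ = 1
∂h/∂z = 0 (ReLU derivative)
∂z/∂w₁ = x = 5

∂L/∂w₁ = 8 × 1 × 0 × 5 = 0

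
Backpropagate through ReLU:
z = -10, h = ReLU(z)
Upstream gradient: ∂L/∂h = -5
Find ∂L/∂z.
∂L/∂z = 0

h = ReLU(-10) = 0
Since z < 0: ∂h/∂z = 0
∂L/∂z = ∂L/∂h · ∂h/∂z = -5 × 0 = 0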